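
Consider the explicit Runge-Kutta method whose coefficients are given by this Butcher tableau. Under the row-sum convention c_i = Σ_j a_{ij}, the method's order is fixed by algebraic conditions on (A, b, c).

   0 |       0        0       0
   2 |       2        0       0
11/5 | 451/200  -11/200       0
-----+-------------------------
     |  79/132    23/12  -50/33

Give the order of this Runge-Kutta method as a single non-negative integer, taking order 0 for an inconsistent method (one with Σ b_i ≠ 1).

b = (79/132, 23/12, -50/33)
c = (0, 2, 11/5)
Ac = (0, 0, -11/100)
Σ b_i: 79/132·1 + 23/12·1 + (-50/33)·1 = 1 ✓
b·c: 23/12·2 + (-50/33)·11/5 = 1/2 ✓
b·c²: 23/12·4 + (-50/33)·121/25 = 1/3 ✓
b·Ac: (-50/33)·(-11/100) = 1/6 ✓; 3 stages ⇒ order 3.

3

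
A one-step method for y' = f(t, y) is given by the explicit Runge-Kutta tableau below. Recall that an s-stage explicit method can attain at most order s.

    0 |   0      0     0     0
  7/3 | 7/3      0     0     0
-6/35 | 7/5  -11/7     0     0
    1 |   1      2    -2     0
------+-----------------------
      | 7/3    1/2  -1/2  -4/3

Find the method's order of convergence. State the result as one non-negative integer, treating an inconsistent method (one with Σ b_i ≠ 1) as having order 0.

1

b = (7/3, 1/2, -1/2, -4/3)
c = (0, 7/3, -6/35, 1)
Ac = (0, 0, -11/3, 526/105)
Σ b_i: 7/3·1 + 1/2·1 + (-1/2)·1 + (-4/3)·1 = 1 ✓
b·c: 1/2·7/3 + (-1/2)·(-6/35) + (-4/3)·1 = -17/210 ≠ 1/2 ⇒ order 1.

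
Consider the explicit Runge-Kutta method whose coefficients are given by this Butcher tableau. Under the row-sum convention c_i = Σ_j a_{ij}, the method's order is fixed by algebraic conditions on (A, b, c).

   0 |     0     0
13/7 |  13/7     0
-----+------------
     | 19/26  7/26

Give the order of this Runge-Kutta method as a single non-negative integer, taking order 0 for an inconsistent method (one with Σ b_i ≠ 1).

b = (19/26, 7/26)
c = (0, 13/7)
Σ b_i: 19/26·1 + 7/26·1 = 1 ✓
b·c: 7/26·13/7 = 1/2 ✓; 2 stages ⇒ order 2.

2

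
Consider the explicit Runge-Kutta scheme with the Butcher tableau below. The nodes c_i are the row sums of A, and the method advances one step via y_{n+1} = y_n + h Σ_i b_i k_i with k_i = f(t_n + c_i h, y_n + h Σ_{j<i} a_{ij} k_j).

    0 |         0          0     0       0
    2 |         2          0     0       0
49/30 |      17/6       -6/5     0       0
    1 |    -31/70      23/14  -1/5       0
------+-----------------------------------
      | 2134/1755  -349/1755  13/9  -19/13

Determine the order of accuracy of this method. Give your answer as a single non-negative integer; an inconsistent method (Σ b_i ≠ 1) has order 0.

b = (2134/1755, -349/1755, 13/9, -19/13)
c = (0, 2, 49/30, 1)
Ac = (0, 0, -12/5, 3107/1050)
Σ b_i: 2134/1755·1 + (-349/1755)·1 + 13/9·1 + (-19/13)·1 = 1 ✓
b·c: (-349/1755)·2 + 13/9·49/30 + (-19/13)·1 = 1/2 ✓
b·c²: (-349/1755)·4 + 13/9·2401/900 + (-19/13)·1 = 168109/105300 ≠ 1/3 ⇒ order 2.
b·Ac: 13/9·(-12/5) + (-19/13)·3107/1050 = -2727/350 ≠ 1/6

2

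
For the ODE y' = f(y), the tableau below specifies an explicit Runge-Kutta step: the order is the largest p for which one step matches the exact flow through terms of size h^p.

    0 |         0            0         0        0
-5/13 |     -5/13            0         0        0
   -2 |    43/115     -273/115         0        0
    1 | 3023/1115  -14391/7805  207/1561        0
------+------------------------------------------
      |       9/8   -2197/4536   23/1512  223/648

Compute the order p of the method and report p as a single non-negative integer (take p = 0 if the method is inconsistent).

4

b = (9/8, -2197/4536, 23/1512, 223/648)
c = (0, -5/13, -2, 1)
Ac = (0, 0, 21/23, 99/223)
Σ b_i: 9/8·1 + (-2197/4536)·1 + 23/1512·1 + 223/648·1 = 1 ✓
b·c: (-2197/4536)·(-5/13) + 23/1512·(-2) + 223/648·1 = 1/2 ✓
b·c²: (-2197/4536)·25/169 + 23/1512·4 + 223/648·1 = 1/3 ✓
b·Ac: 23/1512·21/23 + 223/648·99/223 = 1/6 ✓
b·c³: (-2197/4536)·(-125/2197) + 23/1512·(-8) + 223/648·1 = 1/4 ✓
b·(c∘Ac): 23/1512·(-42/23) + 223/648·99/223 = 1/8 ✓
b·Ac²: 23/1512·(-105/299) + 223/648·747/2899 = 1/12 ✓
b·A²c: 223/648·27/223 = 1/24 ✓; 4 stages ⇒ order 4.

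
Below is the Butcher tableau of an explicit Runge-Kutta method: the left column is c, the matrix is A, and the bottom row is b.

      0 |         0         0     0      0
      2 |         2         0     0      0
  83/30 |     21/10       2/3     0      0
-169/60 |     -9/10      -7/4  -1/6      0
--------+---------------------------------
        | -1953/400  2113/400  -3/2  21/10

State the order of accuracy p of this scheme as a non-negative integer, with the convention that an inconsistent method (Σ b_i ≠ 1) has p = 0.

b = (-1953/400, 2113/400, -3/2, 21/10)
c = (0, 2, 83/30, -169/60)
Ac = (0, 0, 4/3, -713/180)
Σ b_i: (-1953/400)·1 + 2113/400·1 + (-3/2)·1 + 21/10·1 = 1 ✓
b·c: 2113/400·2 + (-3/2)·83/30 + 21/10·(-169/60) = 1/2 ✓
b·c²: 2113/400·4 + (-3/2)·6889/900 + 21/10·28561/3600 = 315707/12000 ≠ 1/3 ⇒ order 2.
b·Ac: (-3/2)·4/3 + 21/10·(-713/180) = -6191/600 ≠ 1/6

2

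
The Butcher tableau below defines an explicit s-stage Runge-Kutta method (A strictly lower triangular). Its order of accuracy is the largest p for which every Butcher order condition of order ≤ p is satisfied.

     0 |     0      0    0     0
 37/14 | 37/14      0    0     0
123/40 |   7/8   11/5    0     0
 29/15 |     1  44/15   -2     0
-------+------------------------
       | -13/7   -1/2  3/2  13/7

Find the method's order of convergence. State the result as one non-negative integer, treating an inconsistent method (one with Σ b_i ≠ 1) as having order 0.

b = (-13/7, -1/2, 3/2, 13/7)
c = (0, 37/14, 123/40, 29/15)
Ac = (0, 0, 407/70, 673/420)
Σ b_i: (-13/7)·1 + (-1/2)·1 + 3/2·1 + 13/7·1 = 1 ✓
b·c: (-1/2)·37/14 + 3/2·123/40 + 13/7·29/15 = 11561/1680 ≠ 1/2 ⇒ order 1.

1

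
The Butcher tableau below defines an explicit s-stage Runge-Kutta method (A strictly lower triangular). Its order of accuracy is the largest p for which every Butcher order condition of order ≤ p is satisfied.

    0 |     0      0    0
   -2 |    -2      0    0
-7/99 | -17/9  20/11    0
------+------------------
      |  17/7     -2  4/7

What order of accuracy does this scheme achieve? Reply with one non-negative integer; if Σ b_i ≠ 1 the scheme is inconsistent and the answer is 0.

1

b = (17/7, -2, 4/7)
c = (0, -2, -7/99)
Ac = (0, 0, -40/11)
Σ b_i: 17/7·1 + (-2)·1 + 4/7·1 = 1 ✓
b·c: (-2)·(-2) + 4/7·(-7/99) = 392/99 ≠ 1/2 ⇒ order 1.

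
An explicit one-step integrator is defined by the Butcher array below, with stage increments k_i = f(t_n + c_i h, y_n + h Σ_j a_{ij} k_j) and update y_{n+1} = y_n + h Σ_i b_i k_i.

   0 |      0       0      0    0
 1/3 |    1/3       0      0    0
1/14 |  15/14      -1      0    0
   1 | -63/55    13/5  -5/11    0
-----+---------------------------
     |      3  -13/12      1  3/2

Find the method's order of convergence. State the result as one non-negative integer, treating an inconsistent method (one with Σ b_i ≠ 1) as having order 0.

0

b = (3, -13/12, 1, 3/2)
c = (0, 1/3, 1/14, 1)
Ac = (0, 0, -1/3, 1927/2310)
Σ b_i: 3·1 + (-13/12)·1 + 1·1 + 3/2·1 = 53/12 ≠ 1 ⇒ order 0.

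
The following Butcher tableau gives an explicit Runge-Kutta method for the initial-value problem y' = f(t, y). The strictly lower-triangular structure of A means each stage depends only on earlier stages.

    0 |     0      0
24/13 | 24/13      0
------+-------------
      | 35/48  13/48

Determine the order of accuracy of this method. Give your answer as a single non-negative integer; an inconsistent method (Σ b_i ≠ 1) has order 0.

2

b = (35/48, 13/48)
c = (0, 24/13)
Σ b_i: 35/48·1 + 13/48·1 = 1 ✓
b·c: 13/48·24/13 = 1/2 ✓; 2 stages ⇒ order 2.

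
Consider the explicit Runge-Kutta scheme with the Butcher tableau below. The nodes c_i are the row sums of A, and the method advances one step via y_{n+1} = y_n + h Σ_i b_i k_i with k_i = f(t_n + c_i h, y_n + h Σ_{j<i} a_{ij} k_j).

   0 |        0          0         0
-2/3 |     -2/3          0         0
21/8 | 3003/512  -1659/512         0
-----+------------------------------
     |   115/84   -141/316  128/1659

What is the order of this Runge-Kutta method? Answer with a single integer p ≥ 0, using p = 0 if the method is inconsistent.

3

b = (115/84, -141/316, 128/1659)
c = (0, -2/3, 21/8)
Ac = (0, 0, 553/256)
Σ b_i: 115/84·1 + (-141/316)·1 + 128/1659·1 = 1 ✓
b·c: (-141/316)·(-2/3) + 128/1659·21/8 = 1/2 ✓
b·c²: (-141/316)·4/9 + 128/1659·441/64 = 1/3 ✓
b·Ac: 128/1659·553/256 = 1/6 ✓; 3 stages ⇒ order 3.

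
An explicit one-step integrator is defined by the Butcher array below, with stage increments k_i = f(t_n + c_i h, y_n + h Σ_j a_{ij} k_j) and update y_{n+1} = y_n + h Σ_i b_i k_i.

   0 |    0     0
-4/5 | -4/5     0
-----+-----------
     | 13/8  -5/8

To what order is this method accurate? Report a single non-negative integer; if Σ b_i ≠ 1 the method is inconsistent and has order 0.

2

b = (13/8, -5/8)
c = (0, -4/5)
Σ b_i: 13/8·1 + (-5/8)·1 = 1 ✓
b·c: (-5/8)·(-4/5) = 1/2 ✓; 2 stages ⇒ order 2.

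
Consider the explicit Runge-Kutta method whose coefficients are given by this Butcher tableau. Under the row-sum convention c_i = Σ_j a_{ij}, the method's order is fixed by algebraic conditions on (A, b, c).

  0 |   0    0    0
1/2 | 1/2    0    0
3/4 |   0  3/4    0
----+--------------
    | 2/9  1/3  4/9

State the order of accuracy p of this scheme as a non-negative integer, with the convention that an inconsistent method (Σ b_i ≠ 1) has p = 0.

3

b = (2/9, 1/3, 4/9)
c = (0, 1/2, 3/4)
Ac = (0, 0, 3/8)
Σ b_i: 2/9·1 + 1/3·1 + 4/9·1 = 1 ✓
b·c: 1/3·1/2 + 4/9·3/4 = 1/2 ✓
b·c²: 1/3·1/4 + 4/9·9/16 = 1/3 ✓
b·Ac: 4/9·3/8 = 1/6 ✓; 3 stages ⇒ order 3.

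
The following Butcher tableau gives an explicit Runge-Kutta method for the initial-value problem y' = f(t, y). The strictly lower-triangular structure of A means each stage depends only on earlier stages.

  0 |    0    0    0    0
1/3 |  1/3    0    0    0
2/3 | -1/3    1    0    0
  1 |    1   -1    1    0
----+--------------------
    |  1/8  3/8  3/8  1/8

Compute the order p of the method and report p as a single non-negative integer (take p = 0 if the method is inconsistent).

b = (1/8, 3/8, 3/8, 1/8)
c = (0, 1/3, 2/3, 1)
Ac = (0, 0, 1/3, 1/3)
Σ b_i: 1/8·1 + 3/8·1 + 3/8·1 + 1/8·1 = 1 ✓
b·c: 3/8·1/3 + 3/8·2/3 + 1/8·1 = 1/2 ✓
b·c²: 3/8·1/9 + 3/8·4/9 + 1/8·1 = 1/3 ✓
b·Ac: 3/8·1/3 + 1/8·1/3 = 1/6 ✓
b·c³: 3/8·1/27 + 3/8·8/27 + 1/8·1 = 1/4 ✓
b·(c∘Ac): 3/8·2/9 + 1/8·1/3 = 1/8 ✓
b·Ac²: 3/8·1/9 + 1/8·1/3 = 1/12 ✓
b·A²c: 1/8·1/3 = 1/24 ✓; 4 stages ⇒ order 4.

4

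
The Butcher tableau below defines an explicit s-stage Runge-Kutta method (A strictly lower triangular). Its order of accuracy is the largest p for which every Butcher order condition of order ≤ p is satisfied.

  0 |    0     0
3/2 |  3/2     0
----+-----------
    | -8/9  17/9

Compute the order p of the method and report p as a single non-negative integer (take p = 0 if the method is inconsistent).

1

b = (-8/9, 17/9)
c = (0, 3/2)
Σ b_i: (-8/9)·1 + 17/9·1 = 1 ✓
b·c: 17/9·3/2 = 17/6 ≠ 1/2 ⇒ order 1.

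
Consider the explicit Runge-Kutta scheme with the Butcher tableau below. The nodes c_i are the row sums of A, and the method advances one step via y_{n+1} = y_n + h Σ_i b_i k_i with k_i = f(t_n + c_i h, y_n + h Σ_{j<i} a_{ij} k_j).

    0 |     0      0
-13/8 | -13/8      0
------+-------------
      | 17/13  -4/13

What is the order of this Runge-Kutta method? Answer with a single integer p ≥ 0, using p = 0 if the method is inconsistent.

2

b = (17/13, -4/13)
c = (0, -13/8)
Σ b_i: 17/13·1 + (-4/13)·1 = 1 ✓
b·c: (-4/13)·(-13/8) = 1/2 ✓; 2 stages ⇒ order 2.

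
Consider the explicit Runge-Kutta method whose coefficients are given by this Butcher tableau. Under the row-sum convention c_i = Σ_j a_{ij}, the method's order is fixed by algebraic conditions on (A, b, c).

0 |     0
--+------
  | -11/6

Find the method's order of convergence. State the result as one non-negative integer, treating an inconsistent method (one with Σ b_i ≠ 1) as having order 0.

0

b = (-11/6)
c = (0)
Σ b_i: (-11/6)·1 = -11/6 ≠ 1 ⇒ order 0.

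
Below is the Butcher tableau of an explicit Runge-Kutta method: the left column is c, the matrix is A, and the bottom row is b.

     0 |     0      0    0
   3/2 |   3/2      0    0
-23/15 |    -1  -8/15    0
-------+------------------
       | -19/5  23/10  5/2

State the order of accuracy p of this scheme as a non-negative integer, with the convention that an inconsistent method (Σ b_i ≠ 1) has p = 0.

1

b = (-19/5, 23/10, 5/2)
c = (0, 3/2, -23/15)
Ac = (0, 0, -4/5)
Σ b_i: (-19/5)·1 + 23/10·1 + 5/2·1 = 1 ✓
b·c: 23/10·3/2 + 5/2·(-23/15) = -23/60 ≠ 1/2 ⇒ order 1.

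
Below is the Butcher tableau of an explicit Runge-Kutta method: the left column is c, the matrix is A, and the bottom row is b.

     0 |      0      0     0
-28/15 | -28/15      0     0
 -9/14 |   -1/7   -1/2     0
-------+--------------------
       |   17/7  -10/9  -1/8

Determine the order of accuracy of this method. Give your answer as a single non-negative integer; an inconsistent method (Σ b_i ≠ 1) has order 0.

b = (17/7, -10/9, -1/8)
c = (0, -28/15, -9/14)
Ac = (0, 0, 14/15)
Σ b_i: 17/7·1 + (-10/9)·1 + (-1/8)·1 = 601/504 ≠ 1 ⇒ order 0.

0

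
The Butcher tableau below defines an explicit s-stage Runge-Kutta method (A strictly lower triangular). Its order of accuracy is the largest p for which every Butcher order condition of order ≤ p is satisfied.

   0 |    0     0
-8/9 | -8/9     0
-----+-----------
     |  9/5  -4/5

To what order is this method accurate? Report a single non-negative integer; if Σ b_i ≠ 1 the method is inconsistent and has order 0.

1

b = (9/5, -4/5)
c = (0, -8/9)
Σ b_i: 9/5·1 + (-4/5)·1 = 1 ✓
b·c: (-4/5)·(-8/9) = 32/45 ≠ 1/2 ⇒ order 1.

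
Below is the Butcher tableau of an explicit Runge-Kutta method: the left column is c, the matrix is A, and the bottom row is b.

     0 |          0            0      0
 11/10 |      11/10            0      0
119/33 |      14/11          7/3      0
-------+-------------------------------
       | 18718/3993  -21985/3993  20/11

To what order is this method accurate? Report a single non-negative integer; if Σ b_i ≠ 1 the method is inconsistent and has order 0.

2

b = (18718/3993, -21985/3993, 20/11)
c = (0, 11/10, 119/33)
Ac = (0, 0, 77/30)
Σ b_i: 18718/3993·1 + (-21985/3993)·1 + 20/11·1 = 1 ✓
b·c: (-21985/3993)·11/10 + 20/11·119/33 = 1/2 ✓
b·c²: (-21985/3993)·121/100 + 20/11·14161/1089 = 4068289/239580 ≠ 1/3 ⇒ order 2.
b·Ac: 20/11·77/30 = 14/3 ≠ 1/6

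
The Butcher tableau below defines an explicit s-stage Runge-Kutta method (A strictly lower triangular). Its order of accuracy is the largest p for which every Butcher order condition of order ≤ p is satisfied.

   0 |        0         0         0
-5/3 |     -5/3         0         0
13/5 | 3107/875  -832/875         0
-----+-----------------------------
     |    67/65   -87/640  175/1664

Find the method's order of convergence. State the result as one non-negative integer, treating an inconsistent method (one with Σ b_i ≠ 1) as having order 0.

3

b = (67/65, -87/640, 175/1664)
c = (0, -5/3, 13/5)
Ac = (0, 0, 832/525)
Σ b_i: 67/65·1 + (-87/640)·1 + 175/1664·1 = 1 ✓
b·c: (-87/640)·(-5/3) + 175/1664·13/5 = 1/2 ✓
b·c²: (-87/640)·25/9 + 175/1664·169/25 = 1/3 ✓
b·Ac: 175/1664·832/525 = 1/6 ✓; 3 stages ⇒ order 3.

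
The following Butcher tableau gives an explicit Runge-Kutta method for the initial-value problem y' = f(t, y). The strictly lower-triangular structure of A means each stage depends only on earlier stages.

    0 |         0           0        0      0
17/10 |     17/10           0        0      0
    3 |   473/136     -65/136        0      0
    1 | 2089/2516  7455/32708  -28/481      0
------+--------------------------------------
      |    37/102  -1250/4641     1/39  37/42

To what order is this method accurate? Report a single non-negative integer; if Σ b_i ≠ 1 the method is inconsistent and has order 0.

b = (37/102, -1250/4641, 1/39, 37/42)
c = (0, 17/10, 3, 1)
Ac = (0, 0, -13/16, 63/296)
Σ b_i: 37/102·1 + (-1250/4641)·1 + 1/39·1 + 37/42·1 = 1 ✓
b·c: (-1250/4641)·17/10 + 1/39·3 + 37/42·1 = 1/2 ✓
b·c²: (-1250/4641)·289/100 + 1/39·9 + 37/42·1 = 1/3 ✓
b·Ac: 1/39·(-13/16) + 37/42·63/296 = 1/6 ✓
b·c³: (-1250/4641)·4913/1000 + 1/39·27 + 37/42·1 = 1/4 ✓
b·(c∘Ac): 1/39·(-39/16) + 37/42·63/296 = 1/8 ✓
b·Ac²: 1/39·(-221/160) + 37/42·399/2960 = 1/12 ✓
b·A²c: 37/42·7/148 = 1/24 ✓; 4 stages ⇒ order 4.

4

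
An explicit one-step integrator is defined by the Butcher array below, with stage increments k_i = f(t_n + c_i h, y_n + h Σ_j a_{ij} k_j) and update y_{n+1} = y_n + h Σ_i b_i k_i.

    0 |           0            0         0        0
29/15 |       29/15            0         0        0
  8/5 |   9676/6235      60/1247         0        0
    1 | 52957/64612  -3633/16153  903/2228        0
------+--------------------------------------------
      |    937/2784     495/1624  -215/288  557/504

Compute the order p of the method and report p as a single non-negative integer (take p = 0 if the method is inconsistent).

4

b = (937/2784, 495/1624, -215/288, 557/504)
c = (0, 29/15, 8/5, 1)
Ac = (0, 0, 4/43, 119/557)
Σ b_i: 937/2784·1 + 495/1624·1 + (-215/288)·1 + 557/504·1 = 1 ✓
b·c: 495/1624·29/15 + (-215/288)·8/5 + 557/504·1 = 1/2 ✓
b·c²: 495/1624·841/225 + (-215/288)·64/25 + 557/504·1 = 1/3 ✓
b·Ac: (-215/288)·4/43 + 557/504·119/557 = 1/6 ✓
b·c³: 495/1624·24389/3375 + (-215/288)·512/125 + 557/504·1 = 1/4 ✓
b·(c∘Ac): (-215/288)·32/215 + 557/504·119/557 = 1/8 ✓
b·Ac²: (-215/288)·116/645 + 557/504·329/1671 = 1/12 ✓
b·A²c: 557/504·21/557 = 1/24 ✓; 4 stages ⇒ order 4.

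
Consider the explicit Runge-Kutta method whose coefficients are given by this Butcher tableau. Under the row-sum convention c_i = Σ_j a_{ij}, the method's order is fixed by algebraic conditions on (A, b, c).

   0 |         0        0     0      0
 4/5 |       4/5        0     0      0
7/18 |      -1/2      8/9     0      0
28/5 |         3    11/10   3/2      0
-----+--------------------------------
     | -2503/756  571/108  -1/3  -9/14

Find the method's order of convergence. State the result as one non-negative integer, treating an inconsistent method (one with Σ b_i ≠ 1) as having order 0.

b = (-2503/756, 571/108, -1/3, -9/14)
c = (0, 4/5, 7/18, 28/5)
Ac = (0, 0, 32/45, 439/300)
Σ b_i: (-2503/756)·1 + 571/108·1 + (-1/3)·1 + (-9/14)·1 = 1 ✓
b·c: 571/108·4/5 + (-1/3)·7/18 + (-9/14)·28/5 = 1/2 ✓
b·c²: 571/108·16/25 + (-1/3)·49/324 + (-9/14)·784/25 = -408889/24300 ≠ 1/3 ⇒ order 2.
b·Ac: (-1/3)·32/45 + (-9/14)·439/300 = -44519/37800 ≠ 1/6

2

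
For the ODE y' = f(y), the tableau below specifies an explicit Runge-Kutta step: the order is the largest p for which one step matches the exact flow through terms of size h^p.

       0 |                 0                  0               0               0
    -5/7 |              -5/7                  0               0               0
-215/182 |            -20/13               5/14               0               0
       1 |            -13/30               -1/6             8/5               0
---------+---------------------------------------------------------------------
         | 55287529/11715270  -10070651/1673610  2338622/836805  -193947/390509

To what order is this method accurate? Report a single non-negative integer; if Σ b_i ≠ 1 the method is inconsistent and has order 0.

b = (55287529/11715270, -10070651/1673610, 2338622/836805, -193947/390509)
c = (0, -5/7, -215/182, 1)
Ac = (0, 0, -25/98, -967/546)
Σ b_i: 55287529/11715270·1 + (-10070651/1673610)·1 + 2338622/836805·1 + (-193947/390509)·1 = 1 ✓
b·c: (-10070651/1673610)·(-5/7) + 2338622/836805·(-215/182) + (-193947/390509)·1 = 1/2 ✓
b·c²: (-10070651/1673610)·25/49 + 2338622/836805·46225/33124 + (-193947/390509)·1 = 1/3 ✓
b·Ac: 2338622/836805·(-25/98) + (-193947/390509)·(-967/546) = 1/6 ✓
b·c³: (-10070651/1673610)·(-125/343) + 2338622/836805·(-9938375/6028568) + (-193947/390509)·1 = -2896443681/995016932 ≠ 1/4 ⇒ order 3.
b·(c∘Ac): 2338622/836805·5375/17836 + (-193947/390509)·(-967/546) = 98839868/57404823 ≠ 1/8
b·Ac²: 2338622/836805·125/686 + (-193947/390509)·15245/7098 = -832028935/1492525398 ≠ 1/12
b·A²c: (-193947/390509)·(-20/49) = 3878940/19134941 ≠ 1/24

3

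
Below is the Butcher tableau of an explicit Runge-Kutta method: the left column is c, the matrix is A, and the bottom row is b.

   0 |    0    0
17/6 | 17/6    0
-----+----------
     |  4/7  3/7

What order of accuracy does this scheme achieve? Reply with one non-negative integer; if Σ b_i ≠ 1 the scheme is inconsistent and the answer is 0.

1

b = (4/7, 3/7)
c = (0, 17/6)
Σ b_i: 4/7·1 + 3/7·1 = 1 ✓
b·c: 3/7·17/6 = 17/14 ≠ 1/2 ⇒ order 1.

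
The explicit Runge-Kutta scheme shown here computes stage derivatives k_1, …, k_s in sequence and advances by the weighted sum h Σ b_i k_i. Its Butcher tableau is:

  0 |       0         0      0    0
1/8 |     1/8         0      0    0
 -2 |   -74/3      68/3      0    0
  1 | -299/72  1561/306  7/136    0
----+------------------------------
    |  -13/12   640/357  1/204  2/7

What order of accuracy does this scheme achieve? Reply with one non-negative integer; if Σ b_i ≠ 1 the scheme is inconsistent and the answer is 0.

b = (-13/12, 640/357, 1/204, 2/7)
c = (0, 1/8, -2, 1)
Ac = (0, 0, 17/6, 77/144)
Σ b_i: (-13/12)·1 + 640/357·1 + 1/204·1 + 2/7·1 = 1 ✓
b·c: 640/357·1/8 + 1/204·(-2) + 2/7·1 = 1/2 ✓
b·c²: 640/357·1/64 + 1/204·4 + 2/7·1 = 1/3 ✓
b·Ac: 1/204·17/6 + 2/7·77/144 = 1/6 ✓
b·c³: 640/357·1/512 + 1/204·(-8) + 2/7·1 = 1/4 ✓
b·(c∘Ac): 1/204·(-17/3) + 2/7·77/144 = 1/8 ✓
b·Ac²: 1/204·17/48 + 2/7·329/1152 = 1/12 ✓
b·A²c: 2/7·7/48 = 1/24 ✓; 4 stages ⇒ order 4.

4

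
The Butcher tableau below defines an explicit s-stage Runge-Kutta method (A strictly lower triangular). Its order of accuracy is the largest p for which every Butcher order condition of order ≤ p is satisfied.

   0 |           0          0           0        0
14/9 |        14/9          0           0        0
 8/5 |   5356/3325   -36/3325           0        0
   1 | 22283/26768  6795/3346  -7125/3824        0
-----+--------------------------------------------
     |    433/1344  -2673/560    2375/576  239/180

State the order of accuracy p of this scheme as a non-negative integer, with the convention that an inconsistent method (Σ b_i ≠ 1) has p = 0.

4

b = (433/1344, -2673/560, 2375/576, 239/180)
c = (0, 14/9, 8/5, 1)
Ac = (0, 0, -8/475, 85/478)
Σ b_i: 433/1344·1 + (-2673/560)·1 + 2375/576·1 + 239/180·1 = 1 ✓
b·c: (-2673/560)·14/9 + 2375/576·8/5 + 239/180·1 = 1/2 ✓
b·c²: (-2673/560)·196/81 + 2375/576·64/25 + 239/180·1 = 1/3 ✓
b·Ac: 2375/576·(-8/475) + 239/180·85/478 = 1/6 ✓
b·c³: (-2673/560)·2744/729 + 2375/576·512/125 + 239/180·1 = 1/4 ✓
b·(c∘Ac): 2375/576·(-64/2375) + 239/180·85/478 = 1/8 ✓
b·Ac²: 2375/576·(-112/4275) + 239/180·310/2151 = 1/12 ✓
b·A²c: 239/180·15/478 = 1/24 ✓; 4 stages ⇒ order 4.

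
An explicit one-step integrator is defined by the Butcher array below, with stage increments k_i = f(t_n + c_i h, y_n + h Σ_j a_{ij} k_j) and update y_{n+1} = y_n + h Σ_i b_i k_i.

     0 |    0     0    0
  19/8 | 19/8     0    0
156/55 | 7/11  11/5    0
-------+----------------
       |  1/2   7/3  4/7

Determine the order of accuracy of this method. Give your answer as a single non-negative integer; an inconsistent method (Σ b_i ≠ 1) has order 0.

b = (1/2, 7/3, 4/7)
c = (0, 19/8, 156/55)
Ac = (0, 0, 209/40)
Σ b_i: 1/2·1 + 7/3·1 + 4/7·1 = 143/42 ≠ 1 ⇒ order 0.

0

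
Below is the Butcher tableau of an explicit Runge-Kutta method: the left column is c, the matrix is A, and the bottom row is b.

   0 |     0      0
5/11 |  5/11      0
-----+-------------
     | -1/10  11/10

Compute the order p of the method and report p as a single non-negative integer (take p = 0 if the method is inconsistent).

b = (-1/10, 11/10)
c = (0, 5/11)
Σ b_i: (-1/10)·1 + 11/10·1 = 1 ✓
b·c: 11/10·5/11 = 1/2 ✓; 2 stages ⇒ order 2.

2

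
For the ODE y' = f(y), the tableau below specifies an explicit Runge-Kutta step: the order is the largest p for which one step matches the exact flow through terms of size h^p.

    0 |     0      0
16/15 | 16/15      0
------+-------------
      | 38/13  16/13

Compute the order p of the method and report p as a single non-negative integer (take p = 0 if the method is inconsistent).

0

b = (38/13, 16/13)
c = (0, 16/15)
Σ b_i: 38/13·1 + 16/13·1 = 54/13 ≠ 1 ⇒ order 0.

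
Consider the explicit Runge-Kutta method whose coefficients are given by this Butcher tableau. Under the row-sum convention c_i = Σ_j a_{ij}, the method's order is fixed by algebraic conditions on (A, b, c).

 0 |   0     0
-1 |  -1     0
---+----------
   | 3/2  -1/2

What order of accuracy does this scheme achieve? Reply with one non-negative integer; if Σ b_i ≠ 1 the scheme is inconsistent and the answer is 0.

2

b = (3/2, -1/2)
c = (0, -1)
Σ b_i: 3/2·1 + (-1/2)·1 = 1 ✓
b·c: (-1/2)·(-1) = 1/2 ✓; 2 stages ⇒ order 2.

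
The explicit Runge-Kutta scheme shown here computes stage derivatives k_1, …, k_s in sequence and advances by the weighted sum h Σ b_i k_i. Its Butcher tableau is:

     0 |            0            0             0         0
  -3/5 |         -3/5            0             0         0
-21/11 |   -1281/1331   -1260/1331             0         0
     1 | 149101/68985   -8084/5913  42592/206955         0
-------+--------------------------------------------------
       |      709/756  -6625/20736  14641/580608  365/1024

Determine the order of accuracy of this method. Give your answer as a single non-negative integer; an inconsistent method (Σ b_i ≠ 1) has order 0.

b = (709/756, -6625/20736, 14641/580608, 365/1024)
c = (0, -3/5, -21/11, 1)
Ac = (0, 0, 756/1331, 156/365)
Σ b_i: 709/756·1 + (-6625/20736)·1 + 14641/580608·1 + 365/1024·1 = 1 ✓
b·c: (-6625/20736)·(-3/5) + 14641/580608·(-21/11) + 365/1024·1 = 1/2 ✓
b·c²: (-6625/20736)·9/25 + 14641/580608·441/121 + 365/1024·1 = 1/3 ✓
b·Ac: 14641/580608·756/1331 + 365/1024·156/365 = 1/6 ✓
b·c³: (-6625/20736)·(-27/125) + 14641/580608·(-9261/1331) + 365/1024·1 = 1/4 ✓
b·(c∘Ac): 14641/580608·(-15876/14641) + 365/1024·156/365 = 1/8 ✓
b·Ac²: 14641/580608·(-2268/6655) + 365/1024·1412/5475 = 1/12 ✓
b·A²c: 365/1024·128/1095 = 1/24 ✓; 4 stages ⇒ order 4.

4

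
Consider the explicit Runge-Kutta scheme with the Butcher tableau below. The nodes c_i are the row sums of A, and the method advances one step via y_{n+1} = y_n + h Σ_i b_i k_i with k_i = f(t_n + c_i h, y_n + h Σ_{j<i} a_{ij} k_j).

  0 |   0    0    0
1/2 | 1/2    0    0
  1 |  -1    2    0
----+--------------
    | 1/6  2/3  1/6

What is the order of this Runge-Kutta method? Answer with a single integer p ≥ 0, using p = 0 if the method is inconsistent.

3

b = (1/6, 2/3, 1/6)
c = (0, 1/2, 1)
Ac = (0, 0, 1)
Σ b_i: 1/6·1 + 2/3·1 + 1/6·1 = 1 ✓
b·c: 2/3·1/2 + 1/6·1 = 1/2 ✓
b·c²: 2/3·1/4 + 1/6·1 = 1/3 ✓
b·Ac: 1/6·1 = 1/6 ✓; 3 stages ⇒ order 3.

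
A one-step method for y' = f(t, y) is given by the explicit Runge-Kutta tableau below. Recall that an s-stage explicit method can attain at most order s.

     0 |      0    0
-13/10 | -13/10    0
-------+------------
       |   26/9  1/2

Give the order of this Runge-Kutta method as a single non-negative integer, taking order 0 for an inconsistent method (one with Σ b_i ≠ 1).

b = (26/9, 1/2)
c = (0, -13/10)
Σ b_i: 26/9·1 + 1/2·1 = 61/18 ≠ 1 ⇒ order 0.

0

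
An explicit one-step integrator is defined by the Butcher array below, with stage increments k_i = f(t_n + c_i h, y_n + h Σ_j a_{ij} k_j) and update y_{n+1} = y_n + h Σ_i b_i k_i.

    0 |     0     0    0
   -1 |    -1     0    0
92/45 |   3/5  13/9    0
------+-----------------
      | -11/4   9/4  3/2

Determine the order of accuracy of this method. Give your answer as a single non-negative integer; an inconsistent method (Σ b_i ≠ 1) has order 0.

b = (-11/4, 9/4, 3/2)
c = (0, -1, 92/45)
Ac = (0, 0, -13/9)
Σ b_i: (-11/4)·1 + 9/4·1 + 3/2·1 = 1 ✓
b·c: 9/4·(-1) + 3/2·92/45 = 49/60 ≠ 1/2 ⇒ order 1.

1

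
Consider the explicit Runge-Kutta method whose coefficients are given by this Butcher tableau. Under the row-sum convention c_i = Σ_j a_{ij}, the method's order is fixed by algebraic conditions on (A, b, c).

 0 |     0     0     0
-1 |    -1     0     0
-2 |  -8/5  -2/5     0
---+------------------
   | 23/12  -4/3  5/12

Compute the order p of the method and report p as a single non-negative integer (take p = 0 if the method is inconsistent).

3

b = (23/12, -4/3, 5/12)
c = (0, -1, -2)
Ac = (0, 0, 2/5)
Σ b_i: 23/12·1 + (-4/3)·1 + 5/12·1 = 1 ✓
b·c: (-4/3)·(-1) + 5/12·(-2) = 1/2 ✓
b·c²: (-4/3)·1 + 5/12·4 = 1/3 ✓
b·Ac: 5/12·2/5 = 1/6 ✓; 3 stages ⇒ order 3.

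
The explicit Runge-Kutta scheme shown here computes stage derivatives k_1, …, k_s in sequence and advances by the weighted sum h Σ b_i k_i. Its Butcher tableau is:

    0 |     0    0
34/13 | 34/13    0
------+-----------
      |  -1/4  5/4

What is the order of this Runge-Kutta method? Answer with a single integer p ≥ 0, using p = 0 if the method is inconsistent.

1

b = (-1/4, 5/4)
c = (0, 34/13)
Σ b_i: (-1/4)·1 + 5/4·1 = 1 ✓
b·c: 5/4·34/13 = 85/26 ≠ 1/2 ⇒ order 1.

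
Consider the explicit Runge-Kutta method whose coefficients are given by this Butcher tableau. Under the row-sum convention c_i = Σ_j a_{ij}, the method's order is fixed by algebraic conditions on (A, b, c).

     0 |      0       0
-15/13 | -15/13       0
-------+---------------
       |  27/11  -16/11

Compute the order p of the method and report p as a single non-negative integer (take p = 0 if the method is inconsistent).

b = (27/11, -16/11)
c = (0, -15/13)
Σ b_i: 27/11·1 + (-16/11)·1 = 1 ✓
b·c: (-16/11)·(-15/13) = 240/143 ≠ 1/2 ⇒ order 1.

1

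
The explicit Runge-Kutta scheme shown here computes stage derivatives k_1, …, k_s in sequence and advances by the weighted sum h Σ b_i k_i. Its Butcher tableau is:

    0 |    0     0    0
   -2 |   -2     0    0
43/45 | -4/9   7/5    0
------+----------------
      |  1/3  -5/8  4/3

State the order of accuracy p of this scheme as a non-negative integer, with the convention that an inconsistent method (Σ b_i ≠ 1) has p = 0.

0

b = (1/3, -5/8, 4/3)
c = (0, -2, 43/45)
Ac = (0, 0, -14/5)
Σ b_i: 1/3·1 + (-5/8)·1 + 4/3·1 = 25/24 ≠ 1 ⇒ order 0.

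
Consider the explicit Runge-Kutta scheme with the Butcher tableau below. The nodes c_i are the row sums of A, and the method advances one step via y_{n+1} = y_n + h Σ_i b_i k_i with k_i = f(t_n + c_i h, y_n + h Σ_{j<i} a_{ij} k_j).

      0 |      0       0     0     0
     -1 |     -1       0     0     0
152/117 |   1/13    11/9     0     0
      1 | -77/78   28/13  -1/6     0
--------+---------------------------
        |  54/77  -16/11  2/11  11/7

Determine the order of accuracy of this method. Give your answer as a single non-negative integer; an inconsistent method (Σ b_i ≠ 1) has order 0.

b = (54/77, -16/11, 2/11, 11/7)
c = (0, -1, 152/117, 1)
Ac = (0, 0, -11/9, -64/27)
Σ b_i: 54/77·1 + (-16/11)·1 + 2/11·1 + 11/7·1 = 1 ✓
b·c: (-16/11)·(-1) + 2/11·152/117 + 11/7·1 = 29389/9009 ≠ 1/2 ⇒ order 1.

1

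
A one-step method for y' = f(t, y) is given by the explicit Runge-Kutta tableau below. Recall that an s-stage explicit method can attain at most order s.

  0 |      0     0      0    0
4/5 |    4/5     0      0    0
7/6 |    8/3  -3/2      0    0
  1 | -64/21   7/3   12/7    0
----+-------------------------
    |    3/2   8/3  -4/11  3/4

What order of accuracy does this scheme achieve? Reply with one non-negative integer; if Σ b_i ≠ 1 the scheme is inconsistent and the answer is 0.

0

b = (3/2, 8/3, -4/11, 3/4)
c = (0, 4/5, 7/6, 1)
Ac = (0, 0, -6/5, 58/15)
Σ b_i: 3/2·1 + 8/3·1 + (-4/11)·1 + 3/4·1 = 601/132 ≠ 1 ⇒ order 0.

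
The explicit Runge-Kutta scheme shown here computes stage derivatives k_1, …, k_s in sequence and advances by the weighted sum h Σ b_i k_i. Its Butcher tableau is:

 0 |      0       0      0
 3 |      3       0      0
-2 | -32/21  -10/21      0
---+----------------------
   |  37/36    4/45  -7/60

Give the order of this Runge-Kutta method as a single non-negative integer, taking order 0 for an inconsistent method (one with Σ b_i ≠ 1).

3

b = (37/36, 4/45, -7/60)
c = (0, 3, -2)
Ac = (0, 0, -10/7)
Σ b_i: 37/36·1 + 4/45·1 + (-7/60)·1 = 1 ✓
b·c: 4/45·3 + (-7/60)·(-2) = 1/2 ✓
b·c²: 4/45·9 + (-7/60)·4 = 1/3 ✓
b·Ac: (-7/60)·(-10/7) = 1/6 ✓; 3 stages ⇒ order 3.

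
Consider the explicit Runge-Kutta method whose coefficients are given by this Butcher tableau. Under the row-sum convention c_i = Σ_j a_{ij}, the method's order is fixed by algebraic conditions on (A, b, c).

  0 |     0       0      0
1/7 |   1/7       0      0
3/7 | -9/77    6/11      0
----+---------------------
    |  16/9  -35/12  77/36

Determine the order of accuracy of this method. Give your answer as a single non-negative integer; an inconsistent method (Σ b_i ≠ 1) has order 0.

b = (16/9, -35/12, 77/36)
c = (0, 1/7, 3/7)
Ac = (0, 0, 6/77)
Σ b_i: 16/9·1 + (-35/12)·1 + 77/36·1 = 1 ✓
b·c: (-35/12)·1/7 + 77/36·3/7 = 1/2 ✓
b·c²: (-35/12)·1/49 + 77/36·9/49 = 1/3 ✓
b·Ac: 77/36·6/77 = 1/6 ✓; 3 stages ⇒ order 3.

3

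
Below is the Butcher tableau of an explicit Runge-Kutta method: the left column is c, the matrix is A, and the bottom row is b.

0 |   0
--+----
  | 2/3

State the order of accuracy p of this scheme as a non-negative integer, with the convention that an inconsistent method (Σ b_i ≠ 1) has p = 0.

b = (2/3)
c = (0)
Σ b_i: 2/3·1 = 2/3 ≠ 1 ⇒ order 0.

0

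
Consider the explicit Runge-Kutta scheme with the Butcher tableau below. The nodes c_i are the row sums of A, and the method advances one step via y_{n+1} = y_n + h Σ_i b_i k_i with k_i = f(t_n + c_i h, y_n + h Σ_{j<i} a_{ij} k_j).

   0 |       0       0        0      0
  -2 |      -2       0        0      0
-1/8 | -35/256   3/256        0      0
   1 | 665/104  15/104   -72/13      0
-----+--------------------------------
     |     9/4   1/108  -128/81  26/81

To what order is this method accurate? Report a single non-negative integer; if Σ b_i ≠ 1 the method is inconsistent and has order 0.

b = (9/4, 1/108, -128/81, 26/81)
c = (0, -2, -1/8, 1)
Ac = (0, 0, -3/128, 21/52)
Σ b_i: 9/4·1 + 1/108·1 + (-128/81)·1 + 26/81·1 = 1 ✓
b·c: 1/108·(-2) + (-128/81)·(-1/8) + 26/81·1 = 1/2 ✓
b·c²: 1/108·4 + (-128/81)·1/64 + 26/81·1 = 1/3 ✓
b·Ac: (-128/81)·(-3/128) + 26/81·21/52 = 1/6 ✓
b·c³: 1/108·(-8) + (-128/81)·(-1/512) + 26/81·1 = 1/4 ✓
b·(c∘Ac): (-128/81)·3/1024 + 26/81·21/52 = 1/8 ✓
b·Ac²: (-128/81)·3/64 + 26/81·51/104 = 1/12 ✓
b·A²c: 26/81·27/208 = 1/24 ✓; 4 stages ⇒ order 4.

4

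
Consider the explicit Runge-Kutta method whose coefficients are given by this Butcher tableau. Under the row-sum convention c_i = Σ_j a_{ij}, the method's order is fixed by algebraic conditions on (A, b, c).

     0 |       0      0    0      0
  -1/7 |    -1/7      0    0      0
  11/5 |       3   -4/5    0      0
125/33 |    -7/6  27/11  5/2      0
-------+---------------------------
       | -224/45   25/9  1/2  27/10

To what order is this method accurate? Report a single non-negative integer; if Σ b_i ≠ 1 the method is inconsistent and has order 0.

1

b = (-224/45, 25/9, 1/2, 27/10)
c = (0, -1/7, 11/5, 125/33)
Ac = (0, 0, 4/35, 793/154)
Σ b_i: (-224/45)·1 + 25/9·1 + 1/2·1 + 27/10·1 = 1 ✓
b·c: 25/9·(-1/7) + 1/2·11/5 + 27/10·125/33 = 37874/3465 ≠ 1/2 ⇒ order 1.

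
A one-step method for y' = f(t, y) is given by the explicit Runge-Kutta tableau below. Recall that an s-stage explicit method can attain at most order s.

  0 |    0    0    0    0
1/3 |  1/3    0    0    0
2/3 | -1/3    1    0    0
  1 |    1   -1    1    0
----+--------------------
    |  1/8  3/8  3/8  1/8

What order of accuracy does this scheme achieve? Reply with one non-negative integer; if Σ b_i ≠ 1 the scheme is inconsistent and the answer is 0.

b = (1/8, 3/8, 3/8, 1/8)
c = (0, 1/3, 2/3, 1)
Ac = (0, 0, 1/3, 1/3)
Σ b_i: 1/8·1 + 3/8·1 + 3/8·1 + 1/8·1 = 1 ✓
b·c: 3/8·1/3 + 3/8·2/3 + 1/8·1 = 1/2 ✓
b·c²: 3/8·1/9 + 3/8·4/9 + 1/8·1 = 1/3 ✓
b·Ac: 3/8·1/3 + 1/8·1/3 = 1/6 ✓
b·c³: 3/8·1/27 + 3/8·8/27 + 1/8·1 = 1/4 ✓
b·(c∘Ac): 3/8·2/9 + 1/8·1/3 = 1/8 ✓
b·Ac²: 3/8·1/9 + 1/8·1/3 = 1/12 ✓
b·A²c: 1/8·1/3 = 1/24 ✓; 4 stages ⇒ order 4.

4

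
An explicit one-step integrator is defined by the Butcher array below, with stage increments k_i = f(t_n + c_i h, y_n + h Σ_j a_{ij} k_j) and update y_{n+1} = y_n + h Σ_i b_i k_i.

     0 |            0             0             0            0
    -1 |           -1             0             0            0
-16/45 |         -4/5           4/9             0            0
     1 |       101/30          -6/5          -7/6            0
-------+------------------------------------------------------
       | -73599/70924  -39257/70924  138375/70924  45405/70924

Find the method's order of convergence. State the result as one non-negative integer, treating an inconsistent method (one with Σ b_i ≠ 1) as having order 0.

3

b = (-73599/70924, -39257/70924, 138375/70924, 45405/70924)
c = (0, -1, -16/45, 1)
Ac = (0, 0, -4/9, 218/135)
Σ b_i: (-73599/70924)·1 + (-39257/70924)·1 + 138375/70924·1 + 45405/70924·1 = 1 ✓
b·c: (-39257/70924)·(-1) + 138375/70924·(-16/45) + 45405/70924·1 = 1/2 ✓
b·c²: (-39257/70924)·1 + 138375/70924·256/2025 + 45405/70924·1 = 1/3 ✓
b·Ac: 138375/70924·(-4/9) + 45405/70924·218/135 = 1/6 ✓
b·c³: (-39257/70924)·(-1) + 138375/70924·(-4096/91125) + 45405/70924·1 = 1058969/957474 ≠ 1/4 ⇒ order 3.
b·(c∘Ac): 138375/70924·64/405 + 45405/70924·218/135 = 142781/106386 ≠ 1/8
b·Ac²: 138375/70924·4/9 + 45405/70924·(-8186/6075) = 3059/683910 ≠ 1/12
b·A²c: 45405/70924·14/27 = 5045/15198 ≠ 1/24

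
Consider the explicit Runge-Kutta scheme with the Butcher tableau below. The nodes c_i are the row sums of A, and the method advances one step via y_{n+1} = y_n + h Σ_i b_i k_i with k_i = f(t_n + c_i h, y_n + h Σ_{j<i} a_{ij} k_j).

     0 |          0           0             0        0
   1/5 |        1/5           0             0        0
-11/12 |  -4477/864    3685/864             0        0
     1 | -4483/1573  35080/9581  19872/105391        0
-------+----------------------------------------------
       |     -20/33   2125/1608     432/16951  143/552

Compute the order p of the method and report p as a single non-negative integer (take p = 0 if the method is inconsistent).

b = (-20/33, 2125/1608, 432/16951, 143/552)
c = (0, 1/5, -11/12, 1)
Ac = (0, 0, 737/864, 80/143)
Σ b_i: (-20/33)·1 + 2125/1608·1 + 432/16951·1 + 143/552·1 = 1 ✓
b·c: 2125/1608·1/5 + 432/16951·(-11/12) + 143/552·1 = 1/2 ✓
b·c²: 2125/1608·1/25 + 432/16951·121/144 + 143/552·1 = 1/3 ✓
b·Ac: 432/16951·737/864 + 143/552·80/143 = 1/6 ✓
b·c³: 2125/1608·1/125 + 432/16951·(-1331/1728) + 143/552·1 = 1/4 ✓
b·(c∘Ac): 432/16951·(-8107/10368) + 143/552·80/143 = 1/8 ✓
b·Ac²: 432/16951·737/4320 + 143/552·218/715 = 1/12 ✓
b·A²c: 143/552·23/143 = 1/24 ✓; 4 stages ⇒ order 4.

4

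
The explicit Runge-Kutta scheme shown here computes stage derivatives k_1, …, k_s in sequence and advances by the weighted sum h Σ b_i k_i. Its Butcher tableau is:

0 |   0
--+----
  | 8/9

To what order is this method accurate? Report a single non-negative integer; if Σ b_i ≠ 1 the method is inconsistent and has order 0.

b = (8/9)
c = (0)
Σ b_i: 8/9·1 = 8/9 ≠ 1 ⇒ order 0.

0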